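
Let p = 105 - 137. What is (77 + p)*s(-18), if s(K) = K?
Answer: -810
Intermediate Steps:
p = -32
(77 + p)*s(-18) = (77 - 32)*(-18) = 45*(-18) = -810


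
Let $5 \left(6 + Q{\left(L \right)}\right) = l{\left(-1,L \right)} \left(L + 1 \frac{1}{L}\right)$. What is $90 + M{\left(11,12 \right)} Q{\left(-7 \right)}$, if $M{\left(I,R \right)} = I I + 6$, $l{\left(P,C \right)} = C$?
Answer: $598$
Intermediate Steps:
$Q{\left(L \right)} = -6 + \frac{L \left(L + \frac{1}{L}\right)}{5}$ ($Q{\left(L \right)} = -6 + \frac{L \left(L + 1 \frac{1}{L}\right)}{5} = -6 + \frac{L \left(L + \frac{1}{L}\right)}{5}$)
$M{\left(I,R \right)} = 6 + I^{2}$ ($M{\left(I,R \right)} = I^{2} + 6 = 6 + I^{2}$)
$90 + M{\left(11,12 \right)} Q{\left(-7 \right)} = 90 + \left(6 + 11^{2}\right) \left(- \frac{29}{5} + \frac{\left(-7\right)^{2}}{5}\right) = 90 + \left(6 + 121\right) \left(- \frac{29}{5} + \frac{1}{5} \cdot 49\right) = 90 + 127 \left(- \frac{29}{5} + \frac{49}{5}\right) = 90 + 127 \cdot 4 = 90 + 508 = 598$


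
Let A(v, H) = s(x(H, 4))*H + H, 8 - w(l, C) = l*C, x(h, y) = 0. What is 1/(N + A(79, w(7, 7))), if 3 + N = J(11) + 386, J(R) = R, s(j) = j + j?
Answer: 1/353 ≈ 0.0028329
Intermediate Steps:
s(j) = 2*j
w(l, C) = 8 - C*l (w(l, C) = 8 - l*C = 8 - C*l)
N = 394 (N = -3 + (11 + 386) = -3 + 397 = 394)
A(v, H) = H (A(v, H) = (2*0)*H + H = 0*H + H = 0 + H = H)
1/(N + A(79, w(7, 7))) = 1/(394 + (8 - 1*7*7)) = 1/(394 + (8 - 49)) = 1/(394 - 41) = 1/353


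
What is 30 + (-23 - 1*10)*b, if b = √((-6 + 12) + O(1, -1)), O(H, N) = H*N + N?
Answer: -36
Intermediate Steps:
O(H, N) = N + H*N
b = 2 (b = √((-6 + 12) - (1 + 1)) = √(6 - 1*2) = √(6 - 2) = √4 = 2)
30 + (-23 - 1*10)*b = 30 + (-23 - 1*10)*2 = 30 + (-23 - 10)*2 = 30 - 33*2 = 30 - 66 = -36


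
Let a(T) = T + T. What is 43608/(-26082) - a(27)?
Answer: -10522/189 ≈ -55.672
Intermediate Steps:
a(T) = 2*T
43608/(-26082) - a(27) = 43608/(-26082) - 2*27 = 43608*(-1/26082) - 1*54 = -316/189 - 54 = -10522/189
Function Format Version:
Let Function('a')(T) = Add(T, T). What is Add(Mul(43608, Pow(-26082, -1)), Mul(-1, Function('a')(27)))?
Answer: Rational(-10522, 189) ≈ -55.672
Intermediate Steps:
Function('a')(T) = Mul(2, T)
Add(Mul(43608, Pow(-26082, -1)), Mul(-1, Function('a')(27))) = Add(Mul(43608, Pow(-26082, -1)), Mul(-1, Mul(2, 27))) = Add(Mul(43608, Rational(-1, 26082)), Mul(-1, 54)) = Add(Rational(-316, 189), -54) = Rational(-10522, 189)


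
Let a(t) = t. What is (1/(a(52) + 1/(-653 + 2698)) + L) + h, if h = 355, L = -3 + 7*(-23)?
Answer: 20313176/106341 ≈ 191.02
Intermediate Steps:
L = -164 (L = -3 - 161 = -164)
(1/(a(52) + 1/(-653 + 2698)) + L) + h = (1/(52 + 1/(-653 + 2698)) - 164) + 355 = (1/(52 + 1/2045) - 164) + 355 = (1/(106341/2045) - 164) + 355 = (2045/106341 - 164) + 355 = -17437879/106341 + 355 = 20313176/106341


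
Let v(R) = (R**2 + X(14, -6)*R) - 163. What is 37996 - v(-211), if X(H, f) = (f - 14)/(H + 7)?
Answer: -137822/21 ≈ -6563.0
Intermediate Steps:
X(H, f) = (-14 + f)/(7 + H)
v(R) = -163 + R**2 - 20*R/21 (v(R) = (R**2 + ((-14 - 6)/(7 + 14))*R) - 163 = (R**2 + (-20/21)*R) - 163 = (R**2 + ((1/21)*(-20))*R) - 163 = (R**2 - 20*R/21) - 163 = -163 + R**2 - 20*R/21)
37996 - v(-211) = 37996 - (-163 + (-211)**2 - 20/21*(-211)) = 37996 - (-163 + 44521 + 4220/21) = 37996 - 1*935738/21 = 37996 - 935738/21 = -137822/21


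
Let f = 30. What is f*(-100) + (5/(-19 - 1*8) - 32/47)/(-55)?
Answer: -209383901/69795 ≈ -3000.0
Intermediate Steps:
f*(-100) + (5/(-19 - 1*8) - 32/47)/(-55) = 30*(-100) + (5/(-19 - 1*8) - 32/47)/(-55) = -3000 + (5/(-19 - 8) - 32*1/47)*(-1/55) = -3000 + (5/(-27) - 32/47)*(-1/55) = -3000 + (5*(-1/27) - 32/47)*(-1/55) = -3000 + (-5/27 - 32/47)*(-1/55) = -3000 - 1099/1269*(-1/55) = -3000 + 1099/69795 = -209383901/69795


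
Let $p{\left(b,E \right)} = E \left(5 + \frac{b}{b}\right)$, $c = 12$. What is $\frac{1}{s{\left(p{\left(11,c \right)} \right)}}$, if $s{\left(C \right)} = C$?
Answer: $\frac{1}{72} \approx 0.013889$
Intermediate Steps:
$p{\left(b,E \right)} = 6 E$ ($p{\left(b,E \right)} = E \left(5 + 1\right) = E 6 = 6 E$)
$\frac{1}{s{\left(p{\left(11,c \right)} \right)}} = \frac{1}{6 \cdot 12} = \frac{1}{72}$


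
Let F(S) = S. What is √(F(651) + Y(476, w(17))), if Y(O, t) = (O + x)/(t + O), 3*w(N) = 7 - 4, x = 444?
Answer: √16506691/159 ≈ 25.552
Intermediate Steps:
w(N) = 1 (w(N) = (7 - 4)/3 = (⅓)*3 = 1)
Y(O, t) = (444 + O)/(O + t) (Y(O, t) = (O + 444)/(t + O) = (444 + O)/(O + t))
√(F(651) + Y(476, w(17))) = √(651 + (444 + 476)/(476 + 1)) = √(651 + 920/477) = √(311447/477) = √16506691/159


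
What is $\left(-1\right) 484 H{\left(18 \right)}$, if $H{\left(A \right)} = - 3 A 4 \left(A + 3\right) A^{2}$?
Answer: $711317376$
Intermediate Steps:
$H{\left(A \right)} = - 12 A^{3} \left(3 + A\right)$ ($H{\left(A \right)} = - 3 \cdot 4 A \left(3 + A\right) A^{2} = - 12 A \left(3 + A\right) A^{2} = - 12 A^{3} \left(3 + A\right)$)
$\left(-1\right) 484 H{\left(18 \right)} = \left(-1\right) 484 \cdot 12 \cdot 18^{3} \left(-3 - 18\right) = - 484 \cdot 12 \cdot 5832 \left(-3 - 18\right) = - 484 \cdot 12 \cdot 5832 \left(-21\right) = \left(-484\right) \left(-1469664\right) = 711317376$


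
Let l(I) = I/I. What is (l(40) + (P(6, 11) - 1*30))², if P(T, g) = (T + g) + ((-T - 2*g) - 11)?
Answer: 2601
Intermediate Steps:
l(I) = 1
P(T, g) = -11 - g (P(T, g) = (T + g) + (-11 - T - 2*g) = -11 - g)
(l(40) + (P(6, 11) - 1*30))² = (1 + ((-11 - 1*11) - 1*30))² = (1 + ((-11 - 11) - 30))² = (1 + (-22 - 30))² = (1 - 52)² = (-51)² = 2601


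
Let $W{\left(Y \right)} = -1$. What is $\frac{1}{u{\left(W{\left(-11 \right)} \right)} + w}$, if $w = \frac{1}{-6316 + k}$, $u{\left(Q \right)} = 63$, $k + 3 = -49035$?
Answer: $\frac{55354}{3487301} \approx 0.015873$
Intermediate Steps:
$k = -49038$ ($k = -3 - 49035 = -49038$)
$w = - \frac{1}{55354}$ ($w = \frac{1}{-6316 - 49038} = \frac{1}{-55354} = - \frac{1}{55354} \approx -1.8066 \cdot 10^{-5}$)
$\frac{1}{u{\left(W{\left(-11 \right)} \right)} + w} = \frac{1}{63 - \frac{1}{55354}} = \frac{1}{\frac{3487301}{55354}} = \frac{55354}{3487301}$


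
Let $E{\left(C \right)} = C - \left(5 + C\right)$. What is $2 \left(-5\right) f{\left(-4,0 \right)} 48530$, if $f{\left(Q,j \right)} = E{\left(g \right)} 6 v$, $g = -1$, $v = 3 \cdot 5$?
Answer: $218385000$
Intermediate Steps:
$v = 15$
$E{\left(C \right)} = -5$
$f{\left(Q,j \right)} = -450$ ($f{\left(Q,j \right)} = \left(-5\right) 6 \cdot 15 = \left(-30\right) 15 = -450$)
$2 \left(-5\right) f{\left(-4,0 \right)} 48530 = 2 \left(-5\right) \left(-450\right) 48530 = \left(-10\right) \left(-450\right) 48530 = 4500 \cdot 48530 = 218385000$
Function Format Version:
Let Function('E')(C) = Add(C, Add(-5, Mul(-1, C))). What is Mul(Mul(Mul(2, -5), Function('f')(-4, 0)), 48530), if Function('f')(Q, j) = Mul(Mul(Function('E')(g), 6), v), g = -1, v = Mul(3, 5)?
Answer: 218385000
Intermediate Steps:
v = 15
Function('E')(C) = -5
Function('f')(Q, j) = -450 (Function('f')(Q, j) = Mul(Mul(-5, 6), 15) = Mul(-30, 15) = -450)
Mul(Mul(Mul(2, -5), Function('f')(-4, 0)), 48530) = Mul(Mul(Mul(2, -5), -450), 48530) = Mul(Mul(-10, -450), 48530) = Mul(4500, 48530) = 218385000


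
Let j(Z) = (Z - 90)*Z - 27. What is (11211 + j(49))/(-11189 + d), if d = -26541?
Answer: -1835/7546 ≈ -0.24318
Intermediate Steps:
j(Z) = -27 + Z*(-90 + Z) (j(Z) = (-90 + Z)*Z - 27 = Z*(-90 + Z) - 27 = -27 + Z*(-90 + Z))
(11211 + j(49))/(-11189 + d) = (11211 + (-27 + 49² - 90*49))/(-11189 - 26541) = (11211 + (-27 + 2401 - 4410))/(-37730) = (11211 - 2036)*(-1/37730) = 9175*(-1/37730) = -1835/7546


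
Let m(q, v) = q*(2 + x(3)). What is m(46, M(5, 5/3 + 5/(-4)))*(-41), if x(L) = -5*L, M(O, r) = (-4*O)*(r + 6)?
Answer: 24518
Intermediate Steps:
M(O, r) = -4*O*(6 + r) (M(O, r) = (-4*O)*(6 + r) = -4*O*(6 + r))
m(q, v) = -13*q (m(q, v) = q*(2 - 5*3) = q*(2 - 15) = q*(-13) = -13*q)
m(46, M(5, 5/3 + 5/(-4)))*(-41) = -13*46*(-41) = -598*(-41) = 24518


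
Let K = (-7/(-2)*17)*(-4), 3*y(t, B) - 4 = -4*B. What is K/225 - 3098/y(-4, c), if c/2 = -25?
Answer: -356617/7650 ≈ -46.617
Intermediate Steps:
c = -50 (c = 2*(-25) = -50)
y(t, B) = 4/3 - 4*B/3 (y(t, B) = 4/3 + (-4*B)/3 = 4/3 - 4*B/3)
K = -238 (K = (-7*(-½)*17)*(-4) = ((7/2)*17)*(-4) = (119/2)*(-4) = -238)
K/225 - 3098/y(-4, c) = -238/225 - 3098/(4/3 - 4/3*(-50)) = -238*1/225 - 3098/(4/3 + 200/3) = -238/225 - 3098/68 = -238/225 - 3098*1/68 = -238/225 - 1549/34 = -356617/7650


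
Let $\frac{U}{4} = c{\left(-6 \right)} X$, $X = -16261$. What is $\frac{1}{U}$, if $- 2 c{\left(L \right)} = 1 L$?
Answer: $- \frac{1}{195132} \approx -5.1247 \cdot 10^{-6}$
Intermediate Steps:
$c{\left(L \right)} = - \frac{L}{2}$ ($c{\left(L \right)} = - \frac{1 L}{2} = - \frac{L}{2}$)
$U = -195132$ ($U = 4 \left(- \frac{1}{2}\right) \left(-6\right) \left(-16261\right) = 4 \cdot 3 \left(-16261\right) = 4 \left(-48783\right) = -195132$)
$\frac{1}{U} = \frac{1}{-195132} = - \frac{1}{195132}$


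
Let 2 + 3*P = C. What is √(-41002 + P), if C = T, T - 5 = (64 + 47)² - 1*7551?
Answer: 3*I*√4379 ≈ 198.52*I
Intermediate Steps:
T = 4775 (T = 5 + ((64 + 47)² - 1*7551) = 5 + (111² - 7551) = 5 + (12321 - 7551) = 5 + 4770 = 4775)
C = 4775
P = 1591 (P = -⅔ + (⅓)*4775 = -⅔ + 4775/3 = 1591)
√(-41002 + P) = √(-41002 + 1591) = √(-39411) = 3*I*√4379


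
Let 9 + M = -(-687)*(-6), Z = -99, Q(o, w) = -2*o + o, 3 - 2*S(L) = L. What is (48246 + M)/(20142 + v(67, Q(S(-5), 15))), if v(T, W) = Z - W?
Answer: 44115/20047 ≈ 2.2006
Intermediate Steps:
S(L) = 3/2 - L/2
Q(o, w) = -o
M = -4131 (M = -9 - (-687)*(-6) = -9 - 229*18 = -9 - 4122 = -4131)
v(T, W) = -99 - W
(48246 + M)/(20142 + v(67, Q(S(-5), 15))) = (48246 - 4131)/(20142 + (-99 - (-1)*(3/2 - ½*(-5)))) = 44115/(20142 + (-99 - (-1)*(3/2 + 5/2))) = 44115/(20142 + (-99 - (-1)*4)) = 44115/(20142 + (-99 - 1*(-4))) = 44115/(20142 + (-99 + 4)) = 44115/(20142 - 95) = 44115/20047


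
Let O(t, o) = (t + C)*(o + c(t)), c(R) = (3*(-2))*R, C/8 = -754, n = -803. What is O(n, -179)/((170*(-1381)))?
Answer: 6341513/46954 ≈ 135.06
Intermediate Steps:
C = -6032 (C = 8*(-754) = -6032)
c(R) = -6*R
O(t, o) = (-6032 + t)*(o - 6*t) (O(t, o) = (t - 6032)*(o - 6*t) = (-6032 + t)*(o - 6*t))
O(n, -179)/((170*(-1381))) = (-6032*(-179) - 6*(-803)² + 36192*(-803) - 179*(-803))/((170*(-1381))) = (1079728 - 6*644809 - 29062176 + 143737)/(-234770) = (1079728 - 3868854 - 29062176 + 143737)*(-1/234770) = -31707565*(-1/234770) = 6341513/46954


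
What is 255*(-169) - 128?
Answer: -43223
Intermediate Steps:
255*(-169) - 128 = -43095 - 128 = -43223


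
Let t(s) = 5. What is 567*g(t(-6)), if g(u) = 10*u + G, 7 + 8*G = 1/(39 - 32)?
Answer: 27864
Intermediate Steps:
G = -6/7 (G = -7/8 + 1/(8*(39 - 32)) = -7/8 + (1/8)/7 = -7/8 + (1/8)*(1/7) = -7/8 + 1/56 = -6/7 ≈ -0.85714)
g(u) = -6/7 + 10*u (g(u) = 10*u - 6/7 = -6/7 + 10*u)
567*g(t(-6)) = 567*(-6/7 + 10*5) = 567*(-6/7 + 50) = 567*(344/7) = 27864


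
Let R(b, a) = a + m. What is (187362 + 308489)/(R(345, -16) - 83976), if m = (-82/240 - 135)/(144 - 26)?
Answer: -7021250160/1189342961 ≈ -5.9035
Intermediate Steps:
m = -16241/14160 (m = (-82*1/240 - 135)/118 = (-41/120 - 135)*(1/118) = -16241/120*1/118 = -16241/14160 ≈ -1.1470)
R(b, a) = -16241/14160 + a (R(b, a) = a - 16241/14160 = -16241/14160 + a)
(187362 + 308489)/(R(345, -16) - 83976) = (187362 + 308489)/((-16241/14160 - 16) - 83976) = 495851/(-242801/14160 - 83976) = 495851/(-1189342961/14160) = 495851*(-14160/1189342961) = -7021250160/1189342961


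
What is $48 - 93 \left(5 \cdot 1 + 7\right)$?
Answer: $-1068$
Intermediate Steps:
$48 - 93 \left(5 \cdot 1 + 7\right) = 48 - 93 \left(5 + 7\right) = 48 - 1116 = -1068$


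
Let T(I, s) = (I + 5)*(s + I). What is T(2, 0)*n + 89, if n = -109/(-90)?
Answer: 4768/45 ≈ 105.96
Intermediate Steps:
T(I, s) = (5 + I)*(I + s)
n = 109/90 (n = -109*(-1/90) = 109/90 ≈ 1.2111)
T(2, 0)*n + 89 = (2² + 5*2 + 5*0 + 2*0)*(109/90) + 89 = (4 + 10 + 0 + 0)*(109/90) + 89 = 14*(109/90) + 89 = 763/45 + 89 = 4768/45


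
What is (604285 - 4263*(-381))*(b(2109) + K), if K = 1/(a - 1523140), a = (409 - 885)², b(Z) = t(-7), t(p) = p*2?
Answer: -10112821160434/324141 ≈ -3.1199e+7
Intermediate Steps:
t(p) = 2*p
b(Z) = -14 (b(Z) = 2*(-7) = -14)
a = 226576 (a = (-476)² = 226576)
K = -1/1296564 (K = 1/(226576 - 1523140) = 1/(-1296564) = -1/1296564 ≈ -7.7127e-7)
(604285 - 4263*(-381))*(b(2109) + K) = (604285 - 4263*(-381))*(-14 - 1/1296564) = (604285 + 1624203)*(-18151897/1296564) = 2228488*(-18151897/1296564) = -10112821160434/324141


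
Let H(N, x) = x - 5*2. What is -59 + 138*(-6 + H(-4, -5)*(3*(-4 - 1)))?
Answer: 30163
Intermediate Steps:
H(N, x) = -10 + x (H(N, x) = x - 10 = -10 + x)
-59 + 138*(-6 + H(-4, -5)*(3*(-4 - 1))) = -59 + 138*(-6 + (-10 - 5)*(3*(-4 - 1))) = -59 + 138*(-6 - 45*(-5)) = -59 + 138*(-6 - 15*(-15)) = -59 + 138*(-6 + 225) = -59 + 138*219 = -59 + 30222 = 30163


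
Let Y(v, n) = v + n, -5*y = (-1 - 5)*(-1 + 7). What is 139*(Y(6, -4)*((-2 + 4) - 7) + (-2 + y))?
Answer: -3336/5 ≈ -667.20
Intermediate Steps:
y = 36/5 (y = -(-1 - 5)*(-1 + 7)/5 = -(-6)*6/5 = -1/5*(-36) = 36/5 ≈ 7.2000)
Y(v, n) = n + v
139*(Y(6, -4)*((-2 + 4) - 7) + (-2 + y)) = 139*((-4 + 6)*((-2 + 4) - 7) + (-2 + 36/5)) = 139*(2*(2 - 7) + 26/5) = 139*(2*(-5) + 26/5) = 139*(-10 + 26/5) = 139*(-24/5) = -3336/5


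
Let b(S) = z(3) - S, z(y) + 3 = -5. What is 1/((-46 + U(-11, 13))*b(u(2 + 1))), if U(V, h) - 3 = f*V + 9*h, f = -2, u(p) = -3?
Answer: -1/480 ≈ -0.0020833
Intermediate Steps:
z(y) = -8 (z(y) = -3 - 5 = -8)
U(V, h) = 3 - 2*V + 9*h (U(V, h) = 3 + (-2*V + 9*h) = 3 - 2*V + 9*h)
b(S) = -8 - S
1/((-46 + U(-11, 13))*b(u(2 + 1))) = 1/((-46 + (3 - 2*(-11) + 9*13))*(-8 - 1*(-3))) = 1/((-46 + (3 + 22 + 117))*(-8 + 3)) = 1/((-46 + 142)*(-5)) = 1/(96*(-5)) = 1/(-480) = -1/480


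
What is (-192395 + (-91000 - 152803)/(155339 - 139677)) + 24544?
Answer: -2629126165/15662 ≈ -1.6787e+5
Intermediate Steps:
(-192395 + (-91000 - 152803)/(155339 - 139677)) + 24544 = (-192395 - 243803/15662) + 24544 = -3013534293/15662 + 24544 = -2629126165/15662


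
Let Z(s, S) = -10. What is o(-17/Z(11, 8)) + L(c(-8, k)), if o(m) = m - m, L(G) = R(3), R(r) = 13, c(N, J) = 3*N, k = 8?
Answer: 13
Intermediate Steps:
L(G) = 13
o(m) = 0
o(-17/Z(11, 8)) + L(c(-8, k)) = 0 + 13 = 13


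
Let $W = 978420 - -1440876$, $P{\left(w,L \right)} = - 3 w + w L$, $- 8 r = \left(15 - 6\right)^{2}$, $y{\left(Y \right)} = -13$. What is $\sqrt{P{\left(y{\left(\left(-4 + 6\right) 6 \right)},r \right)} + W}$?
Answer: $\frac{3 \sqrt{4301274}}{4} \approx 1555.5$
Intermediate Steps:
$r = - \frac{81}{8}$ ($r = - \frac{\left(15 - 6\right)^{2}}{8} = - \frac{9^{2}}{8} = \left(- \frac{1}{8}\right) 81 = - \frac{81}{8} \approx -10.125$)
$P{\left(w,L \right)} = - 3 w + L w$
$W = 2419296$ ($W = 978420 + 1440876 = 2419296$)
$\sqrt{P{\left(y{\left(\left(-4 + 6\right) 6 \right)},r \right)} + W} = \sqrt{- 13 \left(-3 - \frac{81}{8}\right) + 2419296} = \sqrt{\left(-13\right) \left(- \frac{105}{8}\right) + 2419296} = \sqrt{\frac{1365}{8} + 2419296} = \sqrt{\frac{19355733}{8}} = \frac{3 \sqrt{4301274}}{4}$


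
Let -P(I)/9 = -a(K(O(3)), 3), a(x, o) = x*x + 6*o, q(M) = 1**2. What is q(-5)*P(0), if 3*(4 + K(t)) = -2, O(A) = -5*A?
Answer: 358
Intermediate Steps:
K(t) = -14/3 (K(t) = -4 + (1/3)*(-2) = -4 - 2/3 = -14/3)
q(M) = 1
a(x, o) = x**2 + 6*o
P(I) = 358 (P(I) = -(-9)*((-14/3)**2 + 6*3) = -(-9)*(196/9 + 18) = -(-9)*358/9 = -9*(-358/9) = 358)
q(-5)*P(0) = 1*358 = 358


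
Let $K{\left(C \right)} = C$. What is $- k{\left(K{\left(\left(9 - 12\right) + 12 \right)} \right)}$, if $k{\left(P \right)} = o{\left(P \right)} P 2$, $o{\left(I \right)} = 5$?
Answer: $-90$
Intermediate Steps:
$k{\left(P \right)} = 10 P$ ($k{\left(P \right)} = 5 P 2 = 10 P$)
$- k{\left(K{\left(\left(9 - 12\right) + 12 \right)} \right)} = - 10 \left(\left(9 - 12\right) + 12\right) = - 10 \left(-3 + 12\right) = - 10 \cdot 9 = \left(-1\right) 90 = -90$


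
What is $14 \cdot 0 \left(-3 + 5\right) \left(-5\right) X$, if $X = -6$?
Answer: $0$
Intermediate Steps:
$14 \cdot 0 \left(-3 + 5\right) \left(-5\right) X = 14 \cdot 0 \left(-3 + 5\right) \left(-5\right) \left(-6\right) = 14 \cdot 0 \cdot 2 \left(-5\right) \left(-6\right) = 14 \cdot 0 \left(-10\right) \left(-6\right) = 14 \cdot 0 \left(-6\right) = 14 \cdot 0 = 0$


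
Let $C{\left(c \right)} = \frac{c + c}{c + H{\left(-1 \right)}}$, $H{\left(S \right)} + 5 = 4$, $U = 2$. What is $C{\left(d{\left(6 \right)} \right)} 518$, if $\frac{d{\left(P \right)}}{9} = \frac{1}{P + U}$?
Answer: $9324$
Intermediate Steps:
$H{\left(S \right)} = -1$ ($H{\left(S \right)} = -5 + 4 = -1$)
$d{\left(P \right)} = \frac{9}{2 + P}$ ($d{\left(P \right)} = \frac{9}{P + 2} = \frac{9}{2 + P}$)
$C{\left(c \right)} = \frac{2 c}{-1 + c}$ ($C{\left(c \right)} = \frac{c + c}{c - 1} = \frac{2 c}{-1 + c}$)
$C{\left(d{\left(6 \right)} \right)} 518 = \frac{2 \frac{9}{2 + 6}}{-1 + \frac{9}{2 + 6}} \cdot 518 = \frac{2 \cdot \frac{9}{8}}{-1 + \frac{9}{8}} \cdot 518 = \frac{2 \cdot 9 \cdot \frac{1}{8}}{-1 + 9 \cdot \frac{1}{8}} \cdot 518 = 2 \cdot \frac{9}{8} \frac{1}{-1 + \frac{9}{8}} \cdot 518 = 2 \cdot \frac{9}{8} \frac{1}{\frac{1}{8}} \cdot 518 = 2 \cdot \frac{9}{8} \cdot 8 \cdot 518 = 18 \cdot 518 = 9324$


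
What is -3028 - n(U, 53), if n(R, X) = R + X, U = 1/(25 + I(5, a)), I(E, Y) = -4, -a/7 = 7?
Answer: -64702/21 ≈ -3081.0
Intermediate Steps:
a = -49 (a = -7*7 = -49)
U = 1/21 (U = 1/(25 - 4) = 1/21 ≈ 0.047619)
-3028 - n(U, 53) = -3028 - (1/21 + 53) = -3028 - 1*1114/21 = -3028 - 1114/21 = -64702/21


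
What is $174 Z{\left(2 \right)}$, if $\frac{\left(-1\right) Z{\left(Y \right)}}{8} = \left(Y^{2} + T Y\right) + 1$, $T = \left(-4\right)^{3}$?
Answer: $171216$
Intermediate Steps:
$T = -64$
$Z{\left(Y \right)} = -8 - 8 Y^{2} + 512 Y$ ($Z{\left(Y \right)} = - 8 \left(\left(Y^{2} - 64 Y\right) + 1\right) = - 8 \left(1 + Y^{2} - 64 Y\right) = -8 - 8 Y^{2} + 512 Y$)
$174 Z{\left(2 \right)} = 174 \left(-8 - 8 \cdot 2^{2} + 512 \cdot 2\right) = 174 \left(-8 - 32 + 1024\right) = 174 \cdot 984 = 171216$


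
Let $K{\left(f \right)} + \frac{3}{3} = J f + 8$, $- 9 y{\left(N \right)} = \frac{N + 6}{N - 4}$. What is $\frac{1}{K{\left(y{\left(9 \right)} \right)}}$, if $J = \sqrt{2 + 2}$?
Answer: $\frac{3}{19} \approx 0.15789$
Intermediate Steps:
$J = 2$ ($J = \sqrt{4} = 2$)
$y{\left(N \right)} = - \frac{6 + N}{9 \left(-4 + N\right)}$ ($y{\left(N \right)} = - \frac{\left(N + 6\right) \frac{1}{N - 4}}{9} = - \frac{\left(6 + N\right) \frac{1}{-4 + N}}{9} = - \frac{\frac{1}{-4 + N} \left(6 + N\right)}{9} = - \frac{6 + N}{9 \left(-4 + N\right)}$)
$K{\left(f \right)} = 7 + 2 f$ ($K{\left(f \right)} = -1 + \left(2 f + 8\right) = -1 + \left(8 + 2 f\right) = 7 + 2 f$)
$\frac{1}{K{\left(y{\left(9 \right)} \right)}} = \frac{1}{7 + 2 \frac{-6 - 9}{9 \left(-4 + 9\right)}} = \frac{1}{7 + 2 \frac{-6 - 9}{9 \cdot 5}} = \frac{1}{7 + 2 \cdot \frac{1}{9} \cdot \frac{1}{5} \left(-15\right)} = \frac{1}{7 + 2 \left(- \frac{1}{3}\right)} = \frac{1}{7 - \frac{2}{3}} = \frac{1}{\frac{19}{3}} = \frac{3}{19}$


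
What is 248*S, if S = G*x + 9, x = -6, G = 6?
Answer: -6696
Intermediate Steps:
S = -27 (S = 6*(-6) + 9 = -36 + 9 = -27)
248*S = 248*(-27) = -6696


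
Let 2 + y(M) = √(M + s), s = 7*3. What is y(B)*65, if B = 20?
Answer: -130 + 65*√41 ≈ 286.20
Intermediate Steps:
s = 21
y(M) = -2 + √(21 + M) (y(M) = -2 + √(M + 21) = -2 + √(21 + M))
y(B)*65 = (-2 + √(21 + 20))*65 = (-2 + √41)*65 = -130 + 65*√41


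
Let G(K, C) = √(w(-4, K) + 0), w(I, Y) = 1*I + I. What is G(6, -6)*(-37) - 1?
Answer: -1 - 74*I*√2 ≈ -1.0 - 104.65*I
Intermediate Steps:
w(I, Y) = 2*I (w(I, Y) = I + I = 2*I)
G(K, C) = 2*I*√2 (G(K, C) = √(2*(-4) + 0) = √(-8 + 0) = √(-8) = 2*I*√2)
G(6, -6)*(-37) - 1 = (2*I*√2)*(-37) - 1 = -74*I*√2 - 1 = -1 - 74*I*√2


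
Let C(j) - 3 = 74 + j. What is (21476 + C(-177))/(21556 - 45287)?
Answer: -21376/23731 ≈ -0.90076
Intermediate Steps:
C(j) = 77 + j (C(j) = 3 + (74 + j) = 77 + j)
(21476 + C(-177))/(21556 - 45287) = (21476 + (77 - 177))/(21556 - 45287) = (21476 - 100)/(-23731) = 21376*(-1/23731) = -21376/23731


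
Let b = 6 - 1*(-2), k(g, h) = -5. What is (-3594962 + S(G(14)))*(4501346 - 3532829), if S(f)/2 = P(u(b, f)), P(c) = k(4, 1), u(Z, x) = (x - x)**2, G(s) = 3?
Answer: -3481791496524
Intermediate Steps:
b = 8 (b = 6 + 2 = 8)
u(Z, x) = 0 (u(Z, x) = 0**2 = 0)
P(c) = -5
S(f) = -10 (S(f) = 2*(-5) = -10)
(-3594962 + S(G(14)))*(4501346 - 3532829) = (-3594962 - 10)*(4501346 - 3532829) = -3594972*968517 = -3481791496524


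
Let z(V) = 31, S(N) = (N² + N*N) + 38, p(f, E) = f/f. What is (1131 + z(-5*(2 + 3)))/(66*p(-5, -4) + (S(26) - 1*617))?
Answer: 1162/839 ≈ 1.3850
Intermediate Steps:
p(f, E) = 1
S(N) = 38 + 2*N² (S(N) = (N² + N²) + 38 = 2*N² + 38 = 38 + 2*N²)
(1131 + z(-5*(2 + 3)))/(66*p(-5, -4) + (S(26) - 1*617)) = (1131 + 31)/(66*1 + ((38 + 2*26²) - 1*617)) = 1162/(66 + ((38 + 2*676) - 617)) = 1162/(66 + ((38 + 1352) - 617)) = 1162/(66 + (1390 - 617)) = 1162/(66 + 773) = 1162/839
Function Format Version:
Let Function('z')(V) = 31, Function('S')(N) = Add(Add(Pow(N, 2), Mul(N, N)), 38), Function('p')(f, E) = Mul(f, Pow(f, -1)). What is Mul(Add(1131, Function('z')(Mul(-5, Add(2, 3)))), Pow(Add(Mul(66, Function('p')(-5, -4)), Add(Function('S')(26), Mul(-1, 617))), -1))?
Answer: Rational(1162, 839) ≈ 1.3850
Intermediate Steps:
Function('p')(f, E) = 1
Function('S')(N) = Add(38, Mul(2, Pow(N, 2))) (Function('S')(N) = Add(Add(Pow(N, 2), Pow(N, 2)), 38) = Add(Mul(2, Pow(N, 2)), 38) = Add(38, Mul(2, Pow(N, 2))))
Mul(Add(1131, Function('z')(Mul(-5, Add(2, 3)))), Pow(Add(Mul(66, Function('p')(-5, -4)), Add(Function('S')(26), Mul(-1, 617))), -1)) = Mul(Add(1131, 31), Pow(Add(Mul(66, 1), Add(Add(38, Mul(2, Pow(26, 2))), Mul(-1, 617))), -1)) = Mul(1162, Pow(Add(66, Add(Add(38, Mul(2, 676)), -617)), -1)) = Mul(1162, Pow(Add(66, Add(Add(38, 1352), -617)), -1)) = Mul(1162, Pow(Add(66, Add(1390, -617)), -1)) = Mul(1162, Pow(Add(66, 773), -1)) = Mul(1162, Pow(839, -1)) = Mul(1162, Rational(1, 839)) = Rational(1162, 839)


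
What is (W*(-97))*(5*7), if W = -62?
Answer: 210490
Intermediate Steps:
(W*(-97))*(5*7) = (-62*(-97))*(5*7) = 6014*35 = 210490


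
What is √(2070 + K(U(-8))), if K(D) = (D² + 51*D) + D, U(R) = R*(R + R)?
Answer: 9*√310 ≈ 158.46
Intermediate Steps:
U(R) = 2*R² (U(R) = R*(2*R) = 2*R²)
K(D) = D² + 52*D
√(2070 + K(U(-8))) = √(2070 + (2*(-8)²)*(52 + 2*(-8)²)) = √(2070 + (2*64)*(52 + 2*64)) = √(2070 + 128*(52 + 128)) = √(2070 + 128*180) = √(2070 + 23040) = √25110 = 9*√310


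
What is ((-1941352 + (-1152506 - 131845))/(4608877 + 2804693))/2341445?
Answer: -3225703/17358466408650 ≈ -1.8583e-7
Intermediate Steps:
((-1941352 + (-1152506 - 131845))/(4608877 + 2804693))/2341445 = ((-1941352 - 1284351)/7413570)*(1/2341445) = -3225703*1/7413570*(1/2341445) = -3225703/7413570*1/2341445 = -3225703/17358466408650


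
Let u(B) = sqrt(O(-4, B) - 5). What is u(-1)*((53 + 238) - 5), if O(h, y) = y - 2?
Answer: 572*I*sqrt(2) ≈ 808.93*I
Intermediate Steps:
O(h, y) = -2 + y
u(B) = sqrt(-7 + B) (u(B) = sqrt((-2 + B) - 5) = sqrt(-7 + B))
u(-1)*((53 + 238) - 5) = sqrt(-7 - 1)*((53 + 238) - 5) = sqrt(-8)*(291 - 5) = (2*I*sqrt(2))*286 = 572*I*sqrt(2)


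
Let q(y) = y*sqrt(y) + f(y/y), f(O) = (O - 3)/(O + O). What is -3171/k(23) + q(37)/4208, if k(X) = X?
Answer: -13343591/96784 + 37*sqrt(37)/4208 ≈ -137.82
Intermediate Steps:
f(O) = (-3 + O)/(2*O) (f(O) = (-3 + O)/((2*O)) = (-3 + O)*(1/(2*O)) = (-3 + O)/(2*O))
q(y) = -1 + y**(3/2) (q(y) = y*sqrt(y) + (-3 + y/y)/(2*((y/y))) = y**(3/2) + (1/2)*(-3 + 1)/1 = y**(3/2) + (1/2)*1*(-2) = y**(3/2) - 1 = -1 + y**(3/2))
-3171/k(23) + q(37)/4208 = -3171/23 + (-1 + 37**(3/2))/4208 = -3171*1/23 + (-1 + 37*sqrt(37))*(1/4208) = -3171/23 + (-1/4208 + 37*sqrt(37)/4208) = -13343591/96784 + 37*sqrt(37)/4208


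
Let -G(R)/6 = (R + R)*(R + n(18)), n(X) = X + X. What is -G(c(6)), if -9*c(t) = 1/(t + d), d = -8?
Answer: 649/27 ≈ 24.037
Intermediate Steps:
c(t) = -1/(9*(-8 + t)) (c(t) = -1/(9*(t - 8)) = -1/(9*(-8 + t)))
n(X) = 2*X
G(R) = -12*R*(36 + R) (G(R) = -6*(R + R)*(R + 2*18) = -6*2*R*(R + 36) = -6*2*R*(36 + R) = -12*R*(36 + R))
-G(c(6)) = -(-12)*(-1/(-72 + 9*6))*(36 - 1/(-72 + 9*6)) = -(-12)*(-1/(-72 + 54))*(36 - 1/(-72 + 54)) = -(-12)*(-1/(-18))*(36 - 1/(-18)) = -(-12)*(-1*(-1/18))*(36 - 1*(-1/18)) = -(-12)*(36 + 1/18)/18 = -(-12)*649/(18*18) = -1*(-649/27) = 649/27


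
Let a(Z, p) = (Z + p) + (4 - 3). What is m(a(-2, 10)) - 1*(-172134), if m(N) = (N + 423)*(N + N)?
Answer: 179910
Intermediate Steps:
a(Z, p) = 1 + Z + p (a(Z, p) = (Z + p) + 1 = 1 + Z + p)
m(N) = 2*N*(423 + N) (m(N) = (423 + N)*(2*N) = 2*N*(423 + N))
m(a(-2, 10)) - 1*(-172134) = 2*(1 - 2 + 10)*(423 + (1 - 2 + 10)) - 1*(-172134) = 2*9*(423 + 9) + 172134 = 2*9*432 + 172134 = 7776 + 172134 = 179910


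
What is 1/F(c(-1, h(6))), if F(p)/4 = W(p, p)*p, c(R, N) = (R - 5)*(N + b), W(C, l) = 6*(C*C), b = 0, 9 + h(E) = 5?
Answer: 1/331776 ≈ 3.0141e-6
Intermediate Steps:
h(E) = -4 (h(E) = -9 + 5 = -4)
W(C, l) = 6*C²
c(R, N) = N*(-5 + R) (c(R, N) = (R - 5)*(N + 0) = (-5 + R)*N = N*(-5 + R))
F(p) = 24*p³ (F(p) = 4*((6*p²)*p) = 4*(6*p³) = 24*p³)
1/F(c(-1, h(6))) = 1/(24*(-4*(-5 - 1))³) = 1/(24*(-4*(-6))³) = 1/(24*24³) = 1/(24*13824) = 1/331776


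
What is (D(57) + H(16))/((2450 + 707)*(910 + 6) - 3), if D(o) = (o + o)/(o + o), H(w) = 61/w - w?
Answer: -179/46268944 ≈ -3.8687e-6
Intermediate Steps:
H(w) = -w + 61/w
D(o) = 1 (D(o) = (2*o)/((2*o)) = (2*o)*(1/(2*o)) = 1)
(D(57) + H(16))/((2450 + 707)*(910 + 6) - 3) = (1 + (-1*16 + 61/16))/((2450 + 707)*(910 + 6) - 3) = (1 + (-16 + 61*(1/16)))/(3157*916 - 3) = (1 + (-16 + 61/16))/(2891812 - 3) = (1 - 195/16)/2891809 = -179/16*1/2891809 = -179/46268944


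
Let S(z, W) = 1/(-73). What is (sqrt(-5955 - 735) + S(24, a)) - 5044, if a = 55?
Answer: -368213/73 + I*sqrt(6690) ≈ -5044.0 + 81.792*I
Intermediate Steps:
S(z, W) = -1/73
(sqrt(-5955 - 735) + S(24, a)) - 5044 = (sqrt(-5955 - 735) - 1/73) - 5044 = (sqrt(-6690) - 1/73) - 5044 = (I*sqrt(6690) - 1/73) - 5044 = (-1/73 + I*sqrt(6690)) - 5044 = -368213/73 + I*sqrt(6690)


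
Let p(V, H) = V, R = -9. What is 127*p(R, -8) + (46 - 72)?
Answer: -1169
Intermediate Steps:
127*p(R, -8) + (46 - 72) = 127*(-9) + (46 - 72) = -1143 - 26 = -1169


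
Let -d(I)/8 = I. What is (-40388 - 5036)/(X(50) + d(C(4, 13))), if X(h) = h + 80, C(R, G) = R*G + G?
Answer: 22712/195 ≈ 116.47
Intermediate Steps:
C(R, G) = G + G*R (C(R, G) = G*R + G = G + G*R)
X(h) = 80 + h
d(I) = -8*I
(-40388 - 5036)/(X(50) + d(C(4, 13))) = (-40388 - 5036)/((80 + 50) - 104*(1 + 4)) = -45424/(130 - 104*5) = -45424/(130 - 8*65) = -45424/(130 - 520) = -45424/(-390) = -45424*(-1/390) = 22712/195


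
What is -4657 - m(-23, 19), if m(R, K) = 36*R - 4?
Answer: -3825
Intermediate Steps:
m(R, K) = -4 + 36*R
-4657 - m(-23, 19) = -4657 - (-4 + 36*(-23)) = -4657 - (-4 - 828) = -4657 - 1*(-832) = -4657 + 832 = -3825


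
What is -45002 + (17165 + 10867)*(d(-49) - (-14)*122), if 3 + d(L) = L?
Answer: 46375990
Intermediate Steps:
d(L) = -3 + L
-45002 + (17165 + 10867)*(d(-49) - (-14)*122) = -45002 + (17165 + 10867)*((-3 - 49) - (-14)*122) = -45002 + 28032*(-52 - 14*(-122)) = -45002 + 28032*(-52 + 1708) = -45002 + 28032*1656 = -45002 + 46420992 = 46375990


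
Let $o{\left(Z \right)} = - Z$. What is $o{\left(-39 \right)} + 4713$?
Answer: $4752$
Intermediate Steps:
$o{\left(-39 \right)} + 4713 = \left(-1\right) \left(-39\right) + 4713 = 39 + 4713 = 4752$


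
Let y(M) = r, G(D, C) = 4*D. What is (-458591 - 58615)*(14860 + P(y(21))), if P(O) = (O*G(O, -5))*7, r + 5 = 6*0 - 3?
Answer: -8612514312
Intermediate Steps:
r = -8 (r = -5 + (6*0 - 3) = -5 + (0 - 3) = -5 - 3 = -8)
y(M) = -8
P(O) = 28*O**2 (P(O) = (O*(4*O))*7 = (4*O**2)*7 = 28*O**2)
(-458591 - 58615)*(14860 + P(y(21))) = (-458591 - 58615)*(14860 + 28*(-8)**2) = -517206*(14860 + 28*64) = -517206*(14860 + 1792) = -517206*16652 = -8612514312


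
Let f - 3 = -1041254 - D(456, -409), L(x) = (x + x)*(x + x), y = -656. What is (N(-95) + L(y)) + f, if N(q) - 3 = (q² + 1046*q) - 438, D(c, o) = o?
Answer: 589722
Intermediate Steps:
L(x) = 4*x² (L(x) = (2*x)*(2*x) = 4*x²)
N(q) = -435 + q² + 1046*q (N(q) = 3 + ((q² + 1046*q) - 438) = 3 + (-438 + q² + 1046*q) = -435 + q² + 1046*q)
f = -1040842 (f = 3 + (-1041254 - 1*(-409)) = 3 + (-1041254 + 409) = 3 - 1040845 = -1040842)
(N(-95) + L(y)) + f = ((-435 + (-95)² + 1046*(-95)) + 4*(-656)²) - 1040842 = ((-435 + 9025 - 99370) + 4*430336) - 1040842 = (-90780 + 1721344) - 1040842 = 1630564 - 1040842 = 589722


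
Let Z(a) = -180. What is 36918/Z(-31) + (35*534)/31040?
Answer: -3173807/15520 ≈ -204.50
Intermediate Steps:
36918/Z(-31) + (35*534)/31040 = 36918/(-180) + (35*534)/31040 = 36918*(-1/180) + 18690*(1/31040) = -2051/10 + 1869/3104 = -3173807/15520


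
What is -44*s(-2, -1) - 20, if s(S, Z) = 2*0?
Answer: -20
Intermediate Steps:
s(S, Z) = 0
-44*s(-2, -1) - 20 = -44*0 - 20 = 0 - 20 = -20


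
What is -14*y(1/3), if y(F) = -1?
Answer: 14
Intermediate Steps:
-14*y(1/3) = -14*(-1) = 14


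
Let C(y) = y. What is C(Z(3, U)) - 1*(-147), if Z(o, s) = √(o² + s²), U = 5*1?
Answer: 147 + √34 ≈ 152.83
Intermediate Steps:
U = 5
C(Z(3, U)) - 1*(-147) = √(3² + 5²) - 1*(-147) = √(9 + 25) + 147 = √34 + 147 = 147 + √34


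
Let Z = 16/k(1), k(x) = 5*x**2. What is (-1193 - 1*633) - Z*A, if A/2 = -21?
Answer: -8458/5 ≈ -1691.6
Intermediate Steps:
A = -42 (A = 2*(-21) = -42)
Z = 16/5 (Z = 16/((5*1**2)) = 16/((5*1)) = 16/5 ≈ 3.2000)
(-1193 - 1*633) - Z*A = (-1193 - 1*633) - 16*(-42)/5 = (-1193 - 633) - 1*(-672/5) = -1826 + 672/5 = -8458/5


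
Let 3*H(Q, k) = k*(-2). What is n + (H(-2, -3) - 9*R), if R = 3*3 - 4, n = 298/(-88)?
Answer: -2041/44 ≈ -46.386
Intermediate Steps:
n = -149/44 (n = 298*(-1/88) = -149/44 ≈ -3.3864)
H(Q, k) = -2*k/3 (H(Q, k) = (k*(-2))/3 = (-2*k)/3 = -2*k/3)
R = 5 (R = 9 - 4 = 5)
n + (H(-2, -3) - 9*R) = -149/44 + (-2/3*(-3) - 9*5) = -149/44 + (2 - 45) = -149/44 - 43 = -2041/44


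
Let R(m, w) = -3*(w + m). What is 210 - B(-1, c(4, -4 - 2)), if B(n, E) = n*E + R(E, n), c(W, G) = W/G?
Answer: 613/3 ≈ 204.33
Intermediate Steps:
R(m, w) = -3*m - 3*w (R(m, w) = -3*(m + w) = -3*m - 3*w)
B(n, E) = -3*E - 3*n + E*n (B(n, E) = n*E + (-3*E - 3*n) = E*n + (-3*E - 3*n) = -3*E - 3*n + E*n)
210 - B(-1, c(4, -4 - 2)) = 210 - (-12/(-4 - 2) - 3*(-1) + (4/(-4 - 2))*(-1)) = 210 - (-12/(-6) + 3 + (4/(-6))*(-1)) = 210 - (-12*(-1)/6 + 3 + (4*(-⅙))*(-1)) = 210 - (-3*(-⅔) + 3 - ⅔*(-1)) = 210 - (2 + 3 + ⅔) = 210 - 1*17/3 = 210 - 17/3 = 613/3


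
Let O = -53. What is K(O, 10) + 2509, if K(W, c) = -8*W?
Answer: 2933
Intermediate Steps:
K(O, 10) + 2509 = -8*(-53) + 2509 = 424 + 2509 = 2933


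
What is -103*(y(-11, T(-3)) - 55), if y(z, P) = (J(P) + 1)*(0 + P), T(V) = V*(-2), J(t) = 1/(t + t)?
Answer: 9991/2 ≈ 4995.5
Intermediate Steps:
J(t) = 1/(2*t)
T(V) = -2*V
y(z, P) = P*(1 + 1/(2*P)) (y(z, P) = (1/(2*P) + 1)*(0 + P) = (1 + 1/(2*P))*P = P*(1 + 1/(2*P)))
-103*(y(-11, T(-3)) - 55) = -103*((½ - 2*(-3)) - 55) = -103*((½ + 6) - 55) = -103*(13/2 - 55) = -103*(-97/2) = 9991/2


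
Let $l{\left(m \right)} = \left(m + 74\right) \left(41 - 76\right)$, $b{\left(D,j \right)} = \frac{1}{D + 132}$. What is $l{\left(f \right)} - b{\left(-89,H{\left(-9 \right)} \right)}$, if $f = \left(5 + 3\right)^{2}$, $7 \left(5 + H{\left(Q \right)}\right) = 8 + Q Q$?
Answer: $- \frac{207691}{43} \approx -4830.0$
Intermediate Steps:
$H{\left(Q \right)} = - \frac{27}{7} + \frac{Q^{2}}{7}$ ($H{\left(Q \right)} = -5 + \frac{8 + Q Q}{7} = -5 + \frac{8 + Q^{2}}{7} = -5 + \left(\frac{8}{7} + \frac{Q^{2}}{7}\right) = - \frac{27}{7} + \frac{Q^{2}}{7}$)
$f = 64$ ($f = 8^{2} = 64$)
$b{\left(D,j \right)} = \frac{1}{132 + D}$
$l{\left(m \right)} = -2590 - 35 m$ ($l{\left(m \right)} = \left(74 + m\right) \left(-35\right) = -2590 - 35 m$)
$l{\left(f \right)} - b{\left(-89,H{\left(-9 \right)} \right)} = \left(-2590 - 2240\right) - \frac{1}{132 - 89} = \left(-2590 - 2240\right) - \frac{1}{43} = -4830 - \frac{1}{43} = - \frac{207691}{43}$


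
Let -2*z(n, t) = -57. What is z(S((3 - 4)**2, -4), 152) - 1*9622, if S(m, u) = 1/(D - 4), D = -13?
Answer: -19187/2 ≈ -9593.5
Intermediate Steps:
S(m, u) = -1/17 (S(m, u) = 1/(-13 - 4) = 1/(-17) = -1/17)
z(n, t) = 57/2 (z(n, t) = -1/2*(-57) = 57/2)
z(S((3 - 4)**2, -4), 152) - 1*9622 = 57/2 - 1*9622 = 57/2 - 9622 = -19187/2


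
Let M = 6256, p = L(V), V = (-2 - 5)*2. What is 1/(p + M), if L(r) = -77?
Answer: 1/6179 ≈ 0.00016184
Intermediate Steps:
V = -14 (V = -7*2 = -14)
p = -77
1/(p + M) = 1/(-77 + 6256) = 1/6179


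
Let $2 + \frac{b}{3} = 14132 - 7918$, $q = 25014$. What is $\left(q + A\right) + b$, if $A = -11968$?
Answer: $31682$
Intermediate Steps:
$b = 18636$ ($b = -6 + 3 \left(14132 - 7918\right) = -6 + 3 \cdot 6214 = -6 + 18642 = 18636$)
$\left(q + A\right) + b = \left(25014 - 11968\right) + 18636 = 13046 + 18636 = 31682$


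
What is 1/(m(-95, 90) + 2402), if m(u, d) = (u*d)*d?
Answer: -1/767098 ≈ -1.3036e-6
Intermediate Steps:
m(u, d) = u*d**2 (m(u, d) = (d*u)*d = u*d**2)
1/(m(-95, 90) + 2402) = 1/(-95*90**2 + 2402) = 1/(-95*8100 + 2402) = 1/(-769500 + 2402) = 1/(-767098) = -1/767098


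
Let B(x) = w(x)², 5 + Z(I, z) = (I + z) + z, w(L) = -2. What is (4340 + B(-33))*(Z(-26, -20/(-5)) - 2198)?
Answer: -9648024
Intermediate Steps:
Z(I, z) = -5 + I + 2*z (Z(I, z) = -5 + ((I + z) + z) = -5 + (I + 2*z) = -5 + I + 2*z)
B(x) = 4 (B(x) = (-2)² = 4)
(4340 + B(-33))*(Z(-26, -20/(-5)) - 2198) = (4340 + 4)*((-5 - 26 + 2*(-20/(-5))) - 2198) = 4344*((-5 - 26 + 2*(-20*(-⅕))) - 2198) = 4344*((-5 - 26 + 2*4) - 2198) = 4344*((-5 - 26 + 8) - 2198) = 4344*(-23 - 2198) = 4344*(-2221) = -9648024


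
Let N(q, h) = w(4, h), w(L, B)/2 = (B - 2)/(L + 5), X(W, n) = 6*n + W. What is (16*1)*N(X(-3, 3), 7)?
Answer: 160/9 ≈ 17.778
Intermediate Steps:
X(W, n) = W + 6*n
w(L, B) = 2*(-2 + B)/(5 + L) (w(L, B) = 2*((B - 2)/(L + 5)) = 2*((-2 + B)/(5 + L)) = 2*(-2 + B)/(5 + L))
N(q, h) = -4/9 + 2*h/9 (N(q, h) = 2*(-2 + h)/(5 + 4) = 2*(-2 + h)/9 = 2*(1/9)*(-2 + h) = -4/9 + 2*h/9)
(16*1)*N(X(-3, 3), 7) = (16*1)*(-4/9 + (2/9)*7) = 16*(-4/9 + 14/9) = 16*(10/9) = 160/9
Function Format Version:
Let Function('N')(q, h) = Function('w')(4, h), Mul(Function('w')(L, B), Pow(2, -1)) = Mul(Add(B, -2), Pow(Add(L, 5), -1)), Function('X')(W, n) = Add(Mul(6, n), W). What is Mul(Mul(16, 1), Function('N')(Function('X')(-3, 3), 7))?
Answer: Rational(160, 9) ≈ 17.778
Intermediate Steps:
Function('X')(W, n) = Add(W, Mul(6, n))
Function('w')(L, B) = Mul(2, Pow(Add(5, L), -1), Add(-2, B)) (Function('w')(L, B) = Mul(2, Mul(Add(B, -2), Pow(Add(L, 5), -1))) = Mul(2, Mul(Add(-2, B), Pow(Add(5, L), -1))) = Mul(2, Mul(Pow(Add(5, L), -1), Add(-2, B))) = Mul(2, Pow(Add(5, L), -1), Add(-2, B)))
Function('N')(q, h) = Add(Rational(-4, 9), Mul(Rational(2, 9), h)) (Function('N')(q, h) = Mul(2, Pow(Add(5, 4), -1), Add(-2, h)) = Mul(2, Pow(9, -1), Add(-2, h)) = Mul(2, Rational(1, 9), Add(-2, h)) = Add(Rational(-4, 9), Mul(Rational(2, 9), h)))
Mul(Mul(16, 1), Function('N')(Function('X')(-3, 3), 7)) = Mul(Mul(16, 1), Add(Rational(-4, 9), Mul(Rational(2, 9), 7))) = Mul(16, Add(Rational(-4, 9), Rational(14, 9))) = Mul(16, Rational(10, 9)) = Rational(160, 9)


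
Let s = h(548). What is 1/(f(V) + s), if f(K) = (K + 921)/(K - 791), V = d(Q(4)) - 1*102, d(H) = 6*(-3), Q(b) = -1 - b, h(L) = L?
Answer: 911/498427 ≈ 0.0018278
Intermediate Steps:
s = 548
d(H) = -18
V = -120 (V = -18 - 1*102 = -18 - 102 = -120)
f(K) = (921 + K)/(-791 + K)
1/(f(V) + s) = 1/((921 - 120)/(-791 - 120) + 548) = 1/(801/(-911) + 548) = 1/(-1/911*801 + 548) = 1/(-801/911 + 548) = 1/(498427/911) = 911/498427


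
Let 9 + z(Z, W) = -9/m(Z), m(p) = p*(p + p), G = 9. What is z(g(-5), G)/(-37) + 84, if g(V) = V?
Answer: 155859/1850 ≈ 84.248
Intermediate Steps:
m(p) = 2*p**2 (m(p) = p*(2*p) = 2*p**2)
z(Z, W) = -9 - 9/(2*Z**2) (z(Z, W) = -9 - 9*1/(2*Z**2) = -9 - 9/(2*Z**2))
z(g(-5), G)/(-37) + 84 = (-9 - 9/2/(-5)**2)/(-37) + 84 = (-9 - 9/2*1/25)*(-1/37) + 84 = (-9 - 9/50)*(-1/37) + 84 = -459/50*(-1/37) + 84 = 459/1850 + 84 = 155859/1850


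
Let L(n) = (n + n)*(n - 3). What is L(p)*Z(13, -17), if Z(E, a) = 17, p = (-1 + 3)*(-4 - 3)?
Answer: 8092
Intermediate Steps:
p = -14 (p = 2*(-7) = -14)
L(n) = 2*n*(-3 + n) (L(n) = (2*n)*(-3 + n) = 2*n*(-3 + n))
L(p)*Z(13, -17) = (2*(-14)*(-3 - 14))*17 = (2*(-14)*(-17))*17 = 476*17 = 8092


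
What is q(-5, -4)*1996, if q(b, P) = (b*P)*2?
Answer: 79840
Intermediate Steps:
q(b, P) = 2*P*b (q(b, P) = (P*b)*2 = 2*P*b)
q(-5, -4)*1996 = (2*(-4)*(-5))*1996 = 40*1996 = 79840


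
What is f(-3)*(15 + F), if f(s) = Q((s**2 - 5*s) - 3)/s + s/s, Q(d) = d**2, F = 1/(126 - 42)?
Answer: -92053/42 ≈ -2191.7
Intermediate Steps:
F = 1/84 ≈ 0.011905
f(s) = 1 + (-3 + s**2 - 5*s)**2/s (f(s) = ((s**2 - 5*s) - 3)**2/s + s/s = (-3 + s**2 - 5*s)**2/s + 1 = 1 + (-3 + s**2 - 5*s)**2/s)
f(-3)*(15 + F) = ((-3 + (3 - 1*(-3)**2 + 5*(-3))**2)/(-3))*(15 + 1/84) = -(-3 + (3 - 1*9 - 15)**2)/3*(1261/84) = -(-3 + (3 - 9 - 15)**2)/3*(1261/84) = -(-3 + (-21)**2)/3*(1261/84) = -(-3 + 441)/3*(1261/84) = -1/3*438*(1261/84) = -146*1261/84 = -92053/42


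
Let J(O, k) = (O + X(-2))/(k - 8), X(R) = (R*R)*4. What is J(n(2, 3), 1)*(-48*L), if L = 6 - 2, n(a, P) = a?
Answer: 3456/7 ≈ 493.71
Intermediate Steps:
X(R) = 4*R² (X(R) = R²*4 = 4*R²)
L = 4
J(O, k) = (16 + O)/(-8 + k) (J(O, k) = (O + 4*(-2)²)/(k - 8) = (O + 4*4)/(-8 + k) = (O + 16)/(-8 + k) = (16 + O)/(-8 + k))
J(n(2, 3), 1)*(-48*L) = ((16 + 2)/(-8 + 1))*(-48*4) = (18/(-7))*(-192) = -⅐*18*(-192) = -18/7*(-192) = 3456/7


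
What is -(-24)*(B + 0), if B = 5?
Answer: 120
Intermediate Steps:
-(-24)*(B + 0) = -(-24)*(5 + 0) = -(-24)*5 = -4*(-30) = 120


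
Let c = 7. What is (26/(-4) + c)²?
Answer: ¼ ≈ 0.25000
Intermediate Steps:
(26/(-4) + c)² = (26/(-4) + 7)² = (26*(-¼) + 7)² = (-13/2 + 7)² = (½)² = ¼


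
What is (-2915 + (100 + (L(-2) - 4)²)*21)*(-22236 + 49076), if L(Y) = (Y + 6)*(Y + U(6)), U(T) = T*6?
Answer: 9798988760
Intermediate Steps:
U(T) = 6*T
L(Y) = (6 + Y)*(36 + Y) (L(Y) = (Y + 6)*(Y + 6*6) = (6 + Y)*(Y + 36) = (6 + Y)*(36 + Y))
(-2915 + (100 + (L(-2) - 4)²)*21)*(-22236 + 49076) = (-2915 + (100 + ((216 + (-2)² + 42*(-2)) - 4)²)*21)*(-22236 + 49076) = (-2915 + (100 + ((216 + 4 - 84) - 4)²)*21)*26840 = (-2915 + (100 + (136 - 4)²)*21)*26840 = (-2915 + (100 + 132²)*21)*26840 = (-2915 + (100 + 17424)*21)*26840 = (-2915 + 17524*21)*26840 = (-2915 + 368004)*26840 = 365089*26840 = 9798988760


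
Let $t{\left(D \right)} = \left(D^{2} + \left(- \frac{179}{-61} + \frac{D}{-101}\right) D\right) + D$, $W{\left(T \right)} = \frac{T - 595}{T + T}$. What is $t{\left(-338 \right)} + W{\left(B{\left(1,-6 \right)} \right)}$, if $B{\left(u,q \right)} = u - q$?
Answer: $\frac{688436518}{6161} \approx 1.1174 \cdot 10^{5}$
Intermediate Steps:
$W{\left(T \right)} = \frac{-595 + T}{2 T}$
$t{\left(D \right)} = D + D^{2} + D \left(\frac{179}{61} - \frac{D}{101}\right)$ ($t{\left(D \right)} = \left(D^{2} + \left(\left(-179\right) \left(- \frac{1}{61}\right) + D \left(- \frac{1}{101}\right)\right) D\right) + D = \left(D^{2} + \left(\frac{179}{61} - \frac{D}{101}\right) D\right) + D = \left(D^{2} + D \left(\frac{179}{61} - \frac{D}{101}\right)\right) + D = D + D^{2} + D \left(\frac{179}{61} - \frac{D}{101}\right)$)
$t{\left(-338 \right)} + W{\left(B{\left(1,-6 \right)} \right)} = \frac{20}{6161} \left(-338\right) \left(1212 + 305 \left(-338\right)\right) + \frac{-595 + \left(1 - -6\right)}{2 \left(1 - -6\right)} = \frac{20}{6161} \left(-338\right) \left(1212 - 103090\right) + \frac{-595 + \left(1 + 6\right)}{2 \left(1 + 6\right)} = \frac{20}{6161} \left(-338\right) \left(-101878\right) + \frac{-595 + 7}{2 \cdot 7} = \frac{688695280}{6161} + \frac{1}{2} \cdot \frac{1}{7} \left(-588\right) = \frac{688695280}{6161} - 42 = \frac{688436518}{6161}$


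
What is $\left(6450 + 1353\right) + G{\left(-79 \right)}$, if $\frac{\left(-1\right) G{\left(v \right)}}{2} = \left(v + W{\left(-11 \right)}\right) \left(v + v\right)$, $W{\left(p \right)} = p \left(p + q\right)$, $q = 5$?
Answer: $3695$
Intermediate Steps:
$W{\left(p \right)} = p \left(5 + p\right)$ ($W{\left(p \right)} = p \left(p + 5\right) = p \left(5 + p\right)$)
$G{\left(v \right)} = - 4 v \left(66 + v\right)$ ($G{\left(v \right)} = - 2 \left(v - 11 \left(5 - 11\right)\right) \left(v + v\right) = - 2 \left(v - -66\right) 2 v = - 2 \left(v + 66\right) 2 v = - 2 \left(66 + v\right) 2 v = - 2 \cdot 2 v \left(66 + v\right) = - 4 v \left(66 + v\right)$)
$\left(6450 + 1353\right) + G{\left(-79 \right)} = \left(6450 + 1353\right) - - 316 \left(66 - 79\right) = 7803 - \left(-316\right) \left(-13\right) = 7803 - 4108 = 3695$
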